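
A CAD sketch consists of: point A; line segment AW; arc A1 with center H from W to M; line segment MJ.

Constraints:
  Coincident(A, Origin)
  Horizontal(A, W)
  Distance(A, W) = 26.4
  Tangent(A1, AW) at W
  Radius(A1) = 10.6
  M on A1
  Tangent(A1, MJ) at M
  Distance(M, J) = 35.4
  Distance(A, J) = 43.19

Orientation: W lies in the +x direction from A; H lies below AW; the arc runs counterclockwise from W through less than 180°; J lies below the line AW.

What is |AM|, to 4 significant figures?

18.02

A is at the origin; A and W share the same y with |AW| = 26.4 and W on the +x side, so W = (26.40, 0.000). The tangent condition forces HW to be normal to AW, so H = W + (0, -10.6) = (26.40, -10.60). Since HM ⟂ MJ (tangency), |HJ| = √(10.6² + 35.4²) = 36.95 regardless of where M sits on A1. So J lies on both circle(A, 43.19) and circle(H, 36.95); the below-AW intersection is J = (7.734, -42.49). M is the foot of the tangent from J: M = (16.10, -8.095).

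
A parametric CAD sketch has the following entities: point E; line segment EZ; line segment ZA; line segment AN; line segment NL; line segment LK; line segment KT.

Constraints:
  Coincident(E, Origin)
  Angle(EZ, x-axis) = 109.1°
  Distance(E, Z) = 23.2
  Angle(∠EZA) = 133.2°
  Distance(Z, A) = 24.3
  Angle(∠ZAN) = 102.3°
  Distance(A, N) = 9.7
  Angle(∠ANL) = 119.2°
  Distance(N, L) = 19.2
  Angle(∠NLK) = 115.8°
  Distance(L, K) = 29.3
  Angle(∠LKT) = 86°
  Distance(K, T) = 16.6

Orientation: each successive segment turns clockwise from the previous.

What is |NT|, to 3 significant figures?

36.5

∠NLK = 115.8° gives LK at -140° from the x-axis; with |LK| = 29.3, K = (-4.94, 3.54). ∠LKT = 86.0° gives KT at 126° from the x-axis; with |KT| = 16.6, T = (-14.6, 17.0). Then |NT| = |T − N| = 36.5.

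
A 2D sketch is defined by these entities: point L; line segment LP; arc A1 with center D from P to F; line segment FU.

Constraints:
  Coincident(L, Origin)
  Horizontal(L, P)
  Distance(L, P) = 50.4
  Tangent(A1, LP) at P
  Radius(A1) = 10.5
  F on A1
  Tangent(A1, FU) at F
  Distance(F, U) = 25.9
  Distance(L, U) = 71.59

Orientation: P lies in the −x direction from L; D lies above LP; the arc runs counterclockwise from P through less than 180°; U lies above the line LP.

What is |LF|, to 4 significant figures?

46.79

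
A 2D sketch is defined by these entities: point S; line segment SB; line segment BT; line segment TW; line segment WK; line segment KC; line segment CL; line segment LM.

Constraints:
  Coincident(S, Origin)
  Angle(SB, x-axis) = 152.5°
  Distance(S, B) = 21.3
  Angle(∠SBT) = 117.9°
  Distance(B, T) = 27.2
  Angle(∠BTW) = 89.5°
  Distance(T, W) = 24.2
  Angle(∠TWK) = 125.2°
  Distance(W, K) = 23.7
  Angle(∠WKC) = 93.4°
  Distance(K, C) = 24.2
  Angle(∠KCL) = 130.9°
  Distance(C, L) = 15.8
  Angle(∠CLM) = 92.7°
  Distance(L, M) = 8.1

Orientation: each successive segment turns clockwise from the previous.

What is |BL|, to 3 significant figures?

5.42

S is at the origin; SB runs at 152.5° with length 21.3, so B = (-18.9, 9.84). ∠SBT = 117.9° gives BT at 90.4° from the x-axis; with |BT| = 27.2, T = (-19.1, 37.0). ∠BTW = 89.5° gives TW at -0.100° from the x-axis; with |TW| = 24.2, W = (5.12, 37.0). ∠TWK = 125.2° gives WK at -54.9° from the x-axis; with |WK| = 23.7, K = (18.7, 17.6). ∠WKC = 93.4° gives KC at -142° from the x-axis; with |KC| = 24.2, C = (-0.195, 2.54). ∠KCL = 130.9° gives CL at 169° from the x-axis; with |CL| = 15.8, L = (-15.7, 5.44). Then |BL| = |L − B| = 5.42.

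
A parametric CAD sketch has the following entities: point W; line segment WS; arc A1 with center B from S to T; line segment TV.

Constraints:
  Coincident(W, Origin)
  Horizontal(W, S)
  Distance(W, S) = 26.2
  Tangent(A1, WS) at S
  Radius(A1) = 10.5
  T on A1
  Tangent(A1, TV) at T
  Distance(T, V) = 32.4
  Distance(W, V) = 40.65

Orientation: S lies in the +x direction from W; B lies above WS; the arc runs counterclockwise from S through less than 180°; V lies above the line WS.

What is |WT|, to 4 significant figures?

37.88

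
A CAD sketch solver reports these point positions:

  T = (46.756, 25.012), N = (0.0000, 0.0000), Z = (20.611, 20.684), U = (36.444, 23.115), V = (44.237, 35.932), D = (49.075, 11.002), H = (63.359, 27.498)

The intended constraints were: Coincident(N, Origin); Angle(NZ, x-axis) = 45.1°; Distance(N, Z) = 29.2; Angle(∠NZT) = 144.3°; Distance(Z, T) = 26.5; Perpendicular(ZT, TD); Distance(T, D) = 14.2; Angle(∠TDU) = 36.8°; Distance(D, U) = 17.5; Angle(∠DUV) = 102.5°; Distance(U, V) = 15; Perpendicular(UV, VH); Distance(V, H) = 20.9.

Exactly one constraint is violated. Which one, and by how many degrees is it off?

Perpendicular(UV, VH) — off by 7.50°.

N = (0.00, 0.00) ✓; NZ at 45.10° ✓; |NZ| = 29.20 ✓; ∠NZT = 144.3° ✓; |ZT| = 26.50 ✓; ∠(ZT, TD) = 90.00° ✓; |TD| = 14.20 ✓; ∠TDU = 36.80° ✓; |DU| = 17.50 ✓; ∠DUV = 102.5° ✓; |UV| = 15.00 ✓; ∠(UV, VH) = 82.50° ✗; |VH| = 20.90 ✓.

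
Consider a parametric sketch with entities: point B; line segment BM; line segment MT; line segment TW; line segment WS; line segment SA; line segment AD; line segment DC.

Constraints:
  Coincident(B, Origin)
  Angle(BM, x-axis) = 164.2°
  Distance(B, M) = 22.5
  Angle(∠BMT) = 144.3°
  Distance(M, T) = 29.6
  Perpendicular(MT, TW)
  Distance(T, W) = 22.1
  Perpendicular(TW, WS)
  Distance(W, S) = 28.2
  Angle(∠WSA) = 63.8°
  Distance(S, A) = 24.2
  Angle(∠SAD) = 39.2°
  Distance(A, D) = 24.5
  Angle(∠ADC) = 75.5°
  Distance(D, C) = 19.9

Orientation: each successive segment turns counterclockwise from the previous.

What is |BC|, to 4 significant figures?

19.18

∠SAD = 39.2° gives AD at -83.10° from the x-axis; with |AD| = 24.5, D = (-29.94, -22.67). ∠ADC = 75.5° gives DC at 21.40° from the x-axis; with |DC| = 19.9, C = (-11.41, -15.41). Then |BC| = |C − B| = 19.18.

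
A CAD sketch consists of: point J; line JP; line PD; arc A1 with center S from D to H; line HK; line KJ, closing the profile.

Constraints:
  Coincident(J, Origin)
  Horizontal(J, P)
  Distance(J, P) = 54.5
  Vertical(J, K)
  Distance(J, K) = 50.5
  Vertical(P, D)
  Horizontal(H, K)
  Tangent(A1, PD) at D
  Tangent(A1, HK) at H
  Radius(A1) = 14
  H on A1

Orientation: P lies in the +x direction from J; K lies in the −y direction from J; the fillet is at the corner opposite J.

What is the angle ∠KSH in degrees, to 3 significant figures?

70.9°

J is at the origin; JP is horizontal with |JP| = 54.5 and P on the +x side, so P = (54.5, 0.00). J and K share the same x with |JK| = 50.5 and K on the −y side, so K = (0.00, -50.5). The virtual corner opposite J is at (54.5, -50.5). A1 meets PD tangentially, so SD is at right angles to PD and the tangent condition forces SH to be normal to HK, with radius 14.0, so the center S sits 14.0 in from both sides at S = (40.5, -36.5). That places the tangent points at D = (54.5, -36.5) on PD and H = (40.5, -50.5) on HK. Then cos ∠KSH = SK·SH / (|SK||SH|), giving 70.9°.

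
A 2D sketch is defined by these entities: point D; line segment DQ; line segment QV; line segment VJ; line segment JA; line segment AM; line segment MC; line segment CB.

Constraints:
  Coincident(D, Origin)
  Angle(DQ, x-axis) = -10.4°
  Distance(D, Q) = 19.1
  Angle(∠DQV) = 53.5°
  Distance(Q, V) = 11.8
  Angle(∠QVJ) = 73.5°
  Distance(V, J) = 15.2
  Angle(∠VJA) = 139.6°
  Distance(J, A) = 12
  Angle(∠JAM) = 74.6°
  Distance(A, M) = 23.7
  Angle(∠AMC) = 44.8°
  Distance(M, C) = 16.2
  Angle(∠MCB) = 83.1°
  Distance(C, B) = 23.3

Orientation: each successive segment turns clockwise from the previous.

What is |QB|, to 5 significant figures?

26.669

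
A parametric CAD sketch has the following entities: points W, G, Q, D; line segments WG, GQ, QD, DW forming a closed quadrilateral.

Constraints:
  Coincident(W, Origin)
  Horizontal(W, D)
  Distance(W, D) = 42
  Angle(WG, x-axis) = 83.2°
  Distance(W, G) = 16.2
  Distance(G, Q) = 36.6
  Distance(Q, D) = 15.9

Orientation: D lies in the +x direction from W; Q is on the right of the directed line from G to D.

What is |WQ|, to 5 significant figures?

30.073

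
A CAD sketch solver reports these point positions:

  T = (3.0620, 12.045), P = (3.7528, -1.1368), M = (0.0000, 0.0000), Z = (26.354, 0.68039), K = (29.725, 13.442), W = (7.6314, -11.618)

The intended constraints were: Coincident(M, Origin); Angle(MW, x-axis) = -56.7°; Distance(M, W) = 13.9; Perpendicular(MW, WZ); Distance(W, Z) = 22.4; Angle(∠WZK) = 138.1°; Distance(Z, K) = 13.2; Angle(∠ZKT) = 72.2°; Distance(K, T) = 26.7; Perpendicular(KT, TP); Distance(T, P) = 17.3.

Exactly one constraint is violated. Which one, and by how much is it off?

Distance(T, P) = 17.3 — off by 4.10.

M = (0.00, 0.00) ✓; MW at -56.70° ✓; |MW| = 13.90 ✓; ∠(MW, WZ) = 90.00° ✓; |WZ| = 22.40 ✓; ∠WZK = 138.1° ✓; |ZK| = 13.20 ✓; ∠ZKT = 72.20° ✓; |KT| = 26.70 ✓; ∠(KT, TP) = 90.00° ✓; |TP| = 13.20 ✗.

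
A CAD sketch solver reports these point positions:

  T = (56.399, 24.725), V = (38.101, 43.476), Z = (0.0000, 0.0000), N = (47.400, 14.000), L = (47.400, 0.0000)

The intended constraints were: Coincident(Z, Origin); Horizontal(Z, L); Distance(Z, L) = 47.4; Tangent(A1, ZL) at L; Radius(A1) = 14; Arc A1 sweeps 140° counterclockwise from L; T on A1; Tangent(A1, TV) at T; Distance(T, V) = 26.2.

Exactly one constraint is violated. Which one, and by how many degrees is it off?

Tangent(A1, TV) at T — off by 5.70°.

Z = (0.00, 0.00) ✓; Z.y = 0.00, L.y = 0.00 ✓; |ZL| = 47.40 ✓; ∠(NL, LZ) = 90.00° ✓; |NL| = 14.00 ✓; bearing(N→T) − bearing(N→L) = 140.0° ✓; |NT| = 14.00 ✓; ∠(NT, TV) = 95.70° ✗; |TV| = 26.20 ✓.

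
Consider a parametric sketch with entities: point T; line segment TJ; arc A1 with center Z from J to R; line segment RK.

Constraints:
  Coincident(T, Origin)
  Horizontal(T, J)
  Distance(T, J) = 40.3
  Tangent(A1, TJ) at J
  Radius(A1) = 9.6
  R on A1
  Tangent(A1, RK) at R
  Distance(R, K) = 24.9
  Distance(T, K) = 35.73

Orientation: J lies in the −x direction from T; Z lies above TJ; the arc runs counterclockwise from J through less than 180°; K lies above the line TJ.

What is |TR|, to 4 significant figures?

32.03

Checks: |ZJ| = 9.600 ✓; |ZR| = 9.600 ✓; ∠(ZR, RK) = 90.00° ✓; |RK| = 24.90 ✓; |TK| = 35.73 ✓.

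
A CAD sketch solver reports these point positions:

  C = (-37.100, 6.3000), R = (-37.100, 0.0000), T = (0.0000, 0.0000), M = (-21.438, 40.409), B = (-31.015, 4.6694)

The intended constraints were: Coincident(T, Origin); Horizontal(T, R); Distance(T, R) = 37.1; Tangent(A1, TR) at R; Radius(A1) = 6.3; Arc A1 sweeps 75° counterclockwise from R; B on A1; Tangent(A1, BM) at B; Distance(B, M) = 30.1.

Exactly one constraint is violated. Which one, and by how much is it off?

Distance(B, M) = 30.1 — off by 6.90.

T = (0.00, 0.00) ✓; T.y = 0.00, R.y = 0.00 ✓; |TR| = 37.10 ✓; ∠(CR, RT) = 90.00° ✓; |CR| = 6.300 ✓; bearing(C→B) − bearing(C→R) = 75.00° ✓; |CB| = 6.300 ✓; ∠(CB, BM) = 90.00° ✓; |BM| = 37.00 ✗.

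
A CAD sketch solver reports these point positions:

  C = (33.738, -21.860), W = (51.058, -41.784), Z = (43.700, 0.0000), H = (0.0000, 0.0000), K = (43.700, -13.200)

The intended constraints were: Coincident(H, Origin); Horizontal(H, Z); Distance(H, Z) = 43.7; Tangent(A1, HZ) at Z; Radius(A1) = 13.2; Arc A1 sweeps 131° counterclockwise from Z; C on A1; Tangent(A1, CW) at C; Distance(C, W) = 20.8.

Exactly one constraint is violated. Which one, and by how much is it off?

Distance(C, W) = 20.8 — off by 5.60.

H = (0.00, 0.00) ✓; H.y = 0.00, Z.y = 0.00 ✓; |HZ| = 43.70 ✓; ∠(KZ, ZH) = 90.00° ✓; |KZ| = 13.20 ✓; bearing(K→C) − bearing(K→Z) = 131.0° ✓; |KC| = 13.20 ✓; ∠(KC, CW) = 90.00° ✓; |CW| = 26.40 ✗.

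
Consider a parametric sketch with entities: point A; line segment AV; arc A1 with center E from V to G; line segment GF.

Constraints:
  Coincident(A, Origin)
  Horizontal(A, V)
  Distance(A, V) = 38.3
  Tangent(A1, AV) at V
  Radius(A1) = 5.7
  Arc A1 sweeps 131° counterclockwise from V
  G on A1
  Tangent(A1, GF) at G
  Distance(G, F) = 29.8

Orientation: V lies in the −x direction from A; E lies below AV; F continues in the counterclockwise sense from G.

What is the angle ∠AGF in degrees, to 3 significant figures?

61.5°

A is at the origin; AV is horizontal with |AV| = 38.3 and V on the −x side, so V = (-38.3, 0.00). Since A1 is tangent to AV there, EV ⟂ AV, so E = V + (0, -5.7) = (-38.3, -5.70). On A1, V sits at bearing 90° from E; a 131° counterclockwise sweep puts G at bearing 221°, so G = E + 5.7·(cos 221°, sin 221°) = (-42.6, -9.44). Tangency of A1 to GF means the radius EG is perpendicular to GF, so GF runs along (−sin 221°, cos 221°); with |GF| = 29.8, F = (-23.1, -31.9). Then cos ∠AGF = GA·GF / (|GA||GF|), giving 61.5°.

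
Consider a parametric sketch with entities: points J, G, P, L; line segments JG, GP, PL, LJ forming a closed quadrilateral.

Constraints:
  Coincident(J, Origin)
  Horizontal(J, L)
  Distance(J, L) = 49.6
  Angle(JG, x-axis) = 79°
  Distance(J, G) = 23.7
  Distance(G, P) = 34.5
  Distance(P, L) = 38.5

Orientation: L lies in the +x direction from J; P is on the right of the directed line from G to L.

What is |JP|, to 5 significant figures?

16.199

Checks: |GP| = 34.50 ✓; |PL| = 38.50 ✓.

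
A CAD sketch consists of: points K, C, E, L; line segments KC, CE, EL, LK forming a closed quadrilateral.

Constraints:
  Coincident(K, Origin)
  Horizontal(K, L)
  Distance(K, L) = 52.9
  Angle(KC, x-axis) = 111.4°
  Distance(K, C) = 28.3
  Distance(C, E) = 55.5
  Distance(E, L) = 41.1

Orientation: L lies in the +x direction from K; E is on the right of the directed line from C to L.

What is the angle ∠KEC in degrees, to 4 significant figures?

9.236°

K is at the origin; K and L share the same y with |KL| = 52.9 and L in +x, so L = (52.9, 0). KC runs at 111.4° with |KC| = 28.3, so C = (-10.33, 26.35). E is determined by |CE| = 55.5 and |EL| = 41.1 together: it lies at the intersection of circle(C, 55.5) and circle(L, 41.1). With |CL| = 68.50, the foot of the radical line on CL is 44.40 from C and the perpendicular offset is √(55.5² − 44.40²) = 33.30. Taking the right-of-CL solution: E = (17.85, -21.47).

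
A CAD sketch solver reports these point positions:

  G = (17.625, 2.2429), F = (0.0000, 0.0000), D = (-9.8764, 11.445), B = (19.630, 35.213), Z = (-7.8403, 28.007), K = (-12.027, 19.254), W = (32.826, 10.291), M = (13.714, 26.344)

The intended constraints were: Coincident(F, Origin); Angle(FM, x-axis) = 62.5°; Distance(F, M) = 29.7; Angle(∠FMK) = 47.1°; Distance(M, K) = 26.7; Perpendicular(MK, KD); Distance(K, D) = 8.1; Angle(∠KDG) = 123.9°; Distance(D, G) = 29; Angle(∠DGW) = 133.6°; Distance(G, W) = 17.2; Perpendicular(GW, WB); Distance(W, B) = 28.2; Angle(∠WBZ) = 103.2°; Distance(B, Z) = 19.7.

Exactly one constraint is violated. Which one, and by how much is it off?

Distance(B, Z) = 19.7 — off by 8.70.

F = (0.00, 0.00) ✓; FM at 62.50° ✓; |FM| = 29.70 ✓; ∠FMK = 47.10° ✓; |MK| = 26.70 ✓; ∠(MK, KD) = 90.00° ✓; |KD| = 8.100 ✓; ∠KDG = 123.9° ✓; |DG| = 29.00 ✓; ∠DGW = 133.6° ✓; |GW| = 17.20 ✓; ∠(GW, WB) = 90.00° ✓; |WB| = 28.20 ✓; ∠WBZ = 103.2° ✓; |BZ| = 28.40 ✗.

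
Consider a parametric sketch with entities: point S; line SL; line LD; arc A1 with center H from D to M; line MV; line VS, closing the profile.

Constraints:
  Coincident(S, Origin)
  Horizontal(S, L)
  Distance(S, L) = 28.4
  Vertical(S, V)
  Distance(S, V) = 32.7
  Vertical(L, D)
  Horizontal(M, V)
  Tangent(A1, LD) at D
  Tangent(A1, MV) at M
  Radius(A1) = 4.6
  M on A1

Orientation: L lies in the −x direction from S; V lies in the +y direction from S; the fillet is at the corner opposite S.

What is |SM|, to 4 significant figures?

40.44

The virtual corner opposite S is at (-28.40, 32.70). A1 meets LD tangentially, so HD is at right angles to LD and A1 meets MV tangentially, so HM is at right angles to MV, with radius 4.6, so the center H sits 4.6 in from both sides at H = (-23.80, 28.10). That places the tangent points at D = (-28.40, 28.10) on LD and M = (-23.80, 32.70) on MV. Then |SM| = |M − S| = 40.44.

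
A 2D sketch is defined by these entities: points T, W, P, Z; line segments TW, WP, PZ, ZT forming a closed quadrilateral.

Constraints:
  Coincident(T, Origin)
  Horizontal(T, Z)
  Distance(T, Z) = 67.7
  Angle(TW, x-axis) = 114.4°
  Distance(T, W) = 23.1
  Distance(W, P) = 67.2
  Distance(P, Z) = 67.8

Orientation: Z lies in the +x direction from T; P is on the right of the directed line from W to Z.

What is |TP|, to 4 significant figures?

44.17

Checks: |WP| = 67.20 ✓; |PZ| = 67.80 ✓.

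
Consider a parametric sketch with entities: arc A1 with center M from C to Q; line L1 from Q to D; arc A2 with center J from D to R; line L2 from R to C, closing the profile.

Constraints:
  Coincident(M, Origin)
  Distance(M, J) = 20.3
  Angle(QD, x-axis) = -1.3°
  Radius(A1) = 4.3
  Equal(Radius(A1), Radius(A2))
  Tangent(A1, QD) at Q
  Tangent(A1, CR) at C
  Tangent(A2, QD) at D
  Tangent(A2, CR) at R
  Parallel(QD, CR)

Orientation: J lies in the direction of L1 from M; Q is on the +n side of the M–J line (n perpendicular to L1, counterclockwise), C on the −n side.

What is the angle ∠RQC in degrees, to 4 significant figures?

67.04°

Tangency of A1 to both parallel lines with radius 4.3 puts Q and C at M ± 4.3·n: Q = (0.09756, 4.299), C = (-0.09756, -4.299). Equal radii place D and R the same way about J: D = J + 4.3·n = (20.39, 3.838), R = J − 4.3·n = (20.20, -4.759). Then cos ∠RQC = QR·QC / (|QR||QC|), giving 67.04°.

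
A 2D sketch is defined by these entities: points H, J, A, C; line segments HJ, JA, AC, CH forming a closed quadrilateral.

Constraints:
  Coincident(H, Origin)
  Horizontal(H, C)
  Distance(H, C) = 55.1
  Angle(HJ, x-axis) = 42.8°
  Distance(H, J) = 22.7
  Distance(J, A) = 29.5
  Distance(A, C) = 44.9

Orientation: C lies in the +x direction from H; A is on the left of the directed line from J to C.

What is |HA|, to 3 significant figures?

51.9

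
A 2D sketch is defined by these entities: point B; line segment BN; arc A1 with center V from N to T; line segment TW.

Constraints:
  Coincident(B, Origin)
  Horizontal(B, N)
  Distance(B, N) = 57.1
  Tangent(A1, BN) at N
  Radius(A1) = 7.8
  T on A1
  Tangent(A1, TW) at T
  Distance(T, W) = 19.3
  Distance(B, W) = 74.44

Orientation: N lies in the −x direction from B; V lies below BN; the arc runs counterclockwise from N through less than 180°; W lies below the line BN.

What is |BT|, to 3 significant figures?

64.7

B is at the origin; BN is horizontal with |BN| = 57.1 and N on the −x side, so N = (-57.1, 0.00). Tangency of A1 to BN means the radius VN is perpendicular to BN, so V = N + (0, -7.8) = (-57.1, -7.80). Since VT ⟂ TW (tangency), |VW| = √(7.8² + 19.3²) = 20.8 regardless of where T sits on A1. So W lies on both circle(B, 74.44) and circle(V, 20.8); the below-BN intersection is W = (-70.6, -23.7). T is the foot of the tangent from W: T = (-64.5, -5.34).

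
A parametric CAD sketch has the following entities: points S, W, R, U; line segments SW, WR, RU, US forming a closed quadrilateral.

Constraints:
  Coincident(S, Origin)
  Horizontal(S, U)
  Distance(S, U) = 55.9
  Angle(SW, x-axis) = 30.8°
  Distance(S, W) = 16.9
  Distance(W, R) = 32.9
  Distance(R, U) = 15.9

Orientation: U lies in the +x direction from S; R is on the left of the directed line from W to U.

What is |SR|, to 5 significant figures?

48.921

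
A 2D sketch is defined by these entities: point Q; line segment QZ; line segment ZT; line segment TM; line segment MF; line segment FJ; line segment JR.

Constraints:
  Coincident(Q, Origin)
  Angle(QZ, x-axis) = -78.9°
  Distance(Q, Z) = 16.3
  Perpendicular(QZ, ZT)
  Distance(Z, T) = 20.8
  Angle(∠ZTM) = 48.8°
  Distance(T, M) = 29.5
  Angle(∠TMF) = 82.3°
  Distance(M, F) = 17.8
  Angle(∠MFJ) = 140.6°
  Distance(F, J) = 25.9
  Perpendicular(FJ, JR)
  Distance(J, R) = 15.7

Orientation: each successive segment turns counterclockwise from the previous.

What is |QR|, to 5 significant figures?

34.181

Q is at the origin; QZ runs at -78.9° with length 16.3, so Z = (3.1381, -15.995). QZ ⟂ ZT, so ZT runs at 11.100°; with |ZT| = 20.8, T = (23.549, -11.991). ∠ZTM = 48.8° gives TM at 142.30° from the x-axis; with |TM| = 29.5, M = (0.20790, 6.0494). ∠TMF = 82.3° gives MF at -120.00° from the x-axis; with |MF| = 17.8, F = (-8.6921, -9.3658). ∠MFJ = 140.6° gives FJ at -80.600° from the x-axis; with |FJ| = 25.9, J = (-4.4620, -34.918). The perpendicularity gives JR at right angles to FJ, so JR runs at 9.4000°; with |JR| = 15.7, R = (11.027, -32.354). Then |QR| = |R − Q| = 34.181.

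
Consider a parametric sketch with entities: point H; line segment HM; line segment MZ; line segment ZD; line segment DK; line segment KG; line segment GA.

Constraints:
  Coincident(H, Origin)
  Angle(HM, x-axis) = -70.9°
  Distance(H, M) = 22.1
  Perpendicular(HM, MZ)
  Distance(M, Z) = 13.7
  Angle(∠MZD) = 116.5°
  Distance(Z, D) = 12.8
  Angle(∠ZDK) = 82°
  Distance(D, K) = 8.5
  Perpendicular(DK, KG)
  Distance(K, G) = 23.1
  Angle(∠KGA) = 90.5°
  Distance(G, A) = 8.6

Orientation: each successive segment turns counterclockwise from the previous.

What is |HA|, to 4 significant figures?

34.84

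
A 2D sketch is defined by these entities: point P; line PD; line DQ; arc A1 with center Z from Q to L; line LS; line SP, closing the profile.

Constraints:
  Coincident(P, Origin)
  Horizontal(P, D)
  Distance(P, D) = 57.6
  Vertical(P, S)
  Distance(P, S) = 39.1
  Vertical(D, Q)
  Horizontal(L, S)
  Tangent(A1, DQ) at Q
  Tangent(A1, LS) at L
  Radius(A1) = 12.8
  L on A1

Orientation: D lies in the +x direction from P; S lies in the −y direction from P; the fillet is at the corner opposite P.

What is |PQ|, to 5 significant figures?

63.320

The virtual corner opposite P is at (57.600, -39.100). The tangent condition forces ZQ to be normal to DQ and since A1 is tangent to LS there, ZL ⟂ LS, with radius 12.8, so the center Z sits 12.8 in from both sides at Z = (44.800, -26.300). That places the tangent points at Q = (57.600, -26.300) on DQ and L = (44.800, -39.100) on LS. Then |PQ| = |Q − P| = 63.320.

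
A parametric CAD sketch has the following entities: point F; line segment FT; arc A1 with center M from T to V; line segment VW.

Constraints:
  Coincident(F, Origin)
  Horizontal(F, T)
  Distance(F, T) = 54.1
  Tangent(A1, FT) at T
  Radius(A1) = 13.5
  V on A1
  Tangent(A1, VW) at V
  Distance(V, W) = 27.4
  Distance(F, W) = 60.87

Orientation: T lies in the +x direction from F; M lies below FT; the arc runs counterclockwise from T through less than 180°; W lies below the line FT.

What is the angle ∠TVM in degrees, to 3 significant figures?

41.7°

Checks: |MV| = 13.50 ✓; ∠(MV, VW) = 90.00° ✓; |VW| = 27.40 ✓; |FW| = 60.87 ✓.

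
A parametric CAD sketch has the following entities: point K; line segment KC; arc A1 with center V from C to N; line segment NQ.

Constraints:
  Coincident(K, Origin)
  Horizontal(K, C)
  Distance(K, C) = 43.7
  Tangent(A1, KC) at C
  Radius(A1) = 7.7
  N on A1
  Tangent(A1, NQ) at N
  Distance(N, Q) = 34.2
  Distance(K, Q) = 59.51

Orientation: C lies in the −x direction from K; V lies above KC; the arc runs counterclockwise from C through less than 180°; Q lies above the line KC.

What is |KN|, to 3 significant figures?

37.2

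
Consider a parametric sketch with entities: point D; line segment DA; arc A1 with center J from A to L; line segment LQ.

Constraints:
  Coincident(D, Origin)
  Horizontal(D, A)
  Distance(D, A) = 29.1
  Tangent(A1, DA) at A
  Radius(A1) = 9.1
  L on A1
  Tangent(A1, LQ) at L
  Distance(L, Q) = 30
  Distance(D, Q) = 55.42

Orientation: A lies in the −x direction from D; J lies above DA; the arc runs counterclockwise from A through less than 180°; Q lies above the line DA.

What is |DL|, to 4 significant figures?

26.23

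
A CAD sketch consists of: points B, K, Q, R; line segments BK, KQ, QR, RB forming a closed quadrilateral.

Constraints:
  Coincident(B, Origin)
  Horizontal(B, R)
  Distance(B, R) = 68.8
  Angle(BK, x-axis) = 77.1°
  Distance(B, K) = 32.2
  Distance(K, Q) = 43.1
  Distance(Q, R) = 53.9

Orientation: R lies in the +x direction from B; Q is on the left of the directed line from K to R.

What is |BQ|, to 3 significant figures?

67.6

Checks: |KQ| = 43.10 ✓; |QR| = 53.90 ✓.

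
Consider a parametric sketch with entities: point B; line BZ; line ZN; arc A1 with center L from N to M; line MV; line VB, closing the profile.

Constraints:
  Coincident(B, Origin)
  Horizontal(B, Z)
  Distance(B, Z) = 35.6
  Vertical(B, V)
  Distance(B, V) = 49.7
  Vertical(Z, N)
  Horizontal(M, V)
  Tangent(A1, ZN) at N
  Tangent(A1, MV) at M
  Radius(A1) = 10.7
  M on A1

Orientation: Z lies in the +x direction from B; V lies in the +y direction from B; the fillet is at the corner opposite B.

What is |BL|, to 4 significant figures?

46.27

B and V share the same x with |BV| = 49.7 and V on the +y side, so V = (0.000, 49.70). The virtual corner opposite B is at (35.60, 49.70). A1 meets ZN tangentially, so LN is at right angles to ZN and the tangent condition forces LM to be normal to MV, with radius 10.7, so the center L sits 10.7 in from both sides at L = (24.90, 39.00). Then |BL| = |L − B| = 46.27.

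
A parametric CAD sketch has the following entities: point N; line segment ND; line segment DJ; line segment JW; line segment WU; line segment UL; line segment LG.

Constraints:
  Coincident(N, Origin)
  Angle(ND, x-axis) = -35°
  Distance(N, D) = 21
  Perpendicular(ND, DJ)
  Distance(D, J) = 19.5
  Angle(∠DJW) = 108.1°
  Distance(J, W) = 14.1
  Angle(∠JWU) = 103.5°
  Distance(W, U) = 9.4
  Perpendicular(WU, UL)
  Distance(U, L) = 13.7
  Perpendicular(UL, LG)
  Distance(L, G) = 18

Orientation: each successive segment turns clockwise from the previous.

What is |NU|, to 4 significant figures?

16.10

∠DJW = 108.1° gives JW at 163.1° from the x-axis; with |JW| = 14.1, W = (-7.474, -23.92). ∠JWU = 103.5° gives WU at 86.60° from the x-axis; with |WU| = 9.4, U = (-6.916, -14.54). Then |NU| = |U − N| = 16.10.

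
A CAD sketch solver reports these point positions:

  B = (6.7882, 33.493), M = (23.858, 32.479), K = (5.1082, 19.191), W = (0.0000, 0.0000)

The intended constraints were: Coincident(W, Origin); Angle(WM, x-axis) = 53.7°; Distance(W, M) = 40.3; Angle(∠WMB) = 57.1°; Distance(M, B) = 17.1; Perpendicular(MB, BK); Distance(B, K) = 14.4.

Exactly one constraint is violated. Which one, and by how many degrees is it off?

Perpendicular(MB, BK) — off by 3.30°.

W = (0.00, 0.00) ✓; WM at 53.70° ✓; |WM| = 40.30 ✓; ∠WMB = 57.10° ✓; |MB| = 17.10 ✓; ∠(MB, BK) = 86.70° ✗; |BK| = 14.40 ✓.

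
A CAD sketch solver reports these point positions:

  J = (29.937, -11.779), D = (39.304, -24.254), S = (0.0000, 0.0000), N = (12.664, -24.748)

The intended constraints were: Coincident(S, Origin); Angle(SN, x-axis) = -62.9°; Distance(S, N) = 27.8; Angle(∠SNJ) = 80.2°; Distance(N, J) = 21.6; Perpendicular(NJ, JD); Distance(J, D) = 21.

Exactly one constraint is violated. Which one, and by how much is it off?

Distance(J, D) = 21 — off by 5.40.

S = (0.00, 0.00) ✓; SN at -62.90° ✓; |SN| = 27.80 ✓; ∠SNJ = 80.20° ✓; |NJ| = 21.60 ✓; ∠(NJ, JD) = 90.00° ✓; |JD| = 15.60 ✗.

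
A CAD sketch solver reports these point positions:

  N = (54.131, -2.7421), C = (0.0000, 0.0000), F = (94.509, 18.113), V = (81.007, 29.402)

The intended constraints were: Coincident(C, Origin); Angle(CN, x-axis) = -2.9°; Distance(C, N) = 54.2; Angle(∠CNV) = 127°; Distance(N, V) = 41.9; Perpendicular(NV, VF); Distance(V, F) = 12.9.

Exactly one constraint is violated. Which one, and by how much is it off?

Distance(V, F) = 12.9 — off by 4.70.

C = (0.00, 0.00) ✓; CN at -2.900° ✓; |CN| = 54.20 ✓; ∠CNV = 127.0° ✓; |NV| = 41.90 ✓; ∠(NV, VF) = 90.00° ✓; |VF| = 17.60 ✗.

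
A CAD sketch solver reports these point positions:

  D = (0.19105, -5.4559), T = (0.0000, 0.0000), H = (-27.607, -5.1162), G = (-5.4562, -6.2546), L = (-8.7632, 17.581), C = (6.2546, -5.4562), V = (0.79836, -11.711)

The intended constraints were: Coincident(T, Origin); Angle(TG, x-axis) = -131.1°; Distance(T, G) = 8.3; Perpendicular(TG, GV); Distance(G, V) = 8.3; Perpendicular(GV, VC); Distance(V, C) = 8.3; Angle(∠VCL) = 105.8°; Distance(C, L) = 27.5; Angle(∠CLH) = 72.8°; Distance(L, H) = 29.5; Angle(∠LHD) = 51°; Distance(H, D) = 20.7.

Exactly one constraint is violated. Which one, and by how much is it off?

Distance(H, D) = 20.7 — off by 7.10.

T = (0.00, 0.00) ✓; TG at -131.1° ✓; |TG| = 8.300 ✓; ∠(TG, GV) = 90.00° ✓; |GV| = 8.300 ✓; ∠(GV, VC) = 90.00° ✓; |VC| = 8.300 ✓; ∠VCL = 105.8° ✓; |CL| = 27.50 ✓; ∠CLH = 72.80° ✓; |LH| = 29.50 ✓; ∠LHD = 51.00° ✓; |HD| = 27.80 ✗.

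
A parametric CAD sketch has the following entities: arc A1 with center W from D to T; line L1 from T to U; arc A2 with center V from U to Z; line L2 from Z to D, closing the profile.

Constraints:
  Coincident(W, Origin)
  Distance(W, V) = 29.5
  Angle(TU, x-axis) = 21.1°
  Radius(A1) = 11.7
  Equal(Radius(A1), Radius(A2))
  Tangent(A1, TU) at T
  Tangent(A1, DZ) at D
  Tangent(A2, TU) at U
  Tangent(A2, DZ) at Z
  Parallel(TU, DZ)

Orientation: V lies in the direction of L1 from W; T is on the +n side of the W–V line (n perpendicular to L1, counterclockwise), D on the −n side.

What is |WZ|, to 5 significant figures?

31.735

The slot axis is L1's direction at 21.1°, so u = (cos 21.1°, sin 21.1°) = (0.93295, 0.36000) and n = (−sin 21.1°, cos 21.1°) = (-0.36000, 0.93295). W is at the origin and V lies 29.5 along u from W, so V = 29.5·u = (27.522, 10.620). Tangency of A1 to both parallel lines with radius 11.7 puts T and D at W ± 11.7·n: T = (-4.2120, 10.916), D = (4.2120, -10.916). Equal radii place U and Z the same way about V: U = V + 11.7·n = (23.310, 21.535), Z = V − 11.7·n = (31.734, -0.29565). Then |WZ| = |Z − W| = 31.735.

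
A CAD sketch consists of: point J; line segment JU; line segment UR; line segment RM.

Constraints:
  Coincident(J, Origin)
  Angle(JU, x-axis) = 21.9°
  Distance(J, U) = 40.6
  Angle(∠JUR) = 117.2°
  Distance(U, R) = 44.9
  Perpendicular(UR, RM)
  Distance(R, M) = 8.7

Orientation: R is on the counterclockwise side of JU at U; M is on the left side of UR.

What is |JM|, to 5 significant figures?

69.125

∠JUR = 117.2°, so UR runs at 21.9° + (180° − 117.2°) = 84.700° from the x-axis; with |UR| = 44.9, R = U + 44.9·(cos 84.700°, sin 84.700°) = (41.818, 59.851). UR is perpendicular to RM; with |RM| = 8.7 on the left of UR, M = R + 8.7·(-0.99572, 0.092371) = (33.155, 60.655). Then |JM| = |M − J| = 69.125.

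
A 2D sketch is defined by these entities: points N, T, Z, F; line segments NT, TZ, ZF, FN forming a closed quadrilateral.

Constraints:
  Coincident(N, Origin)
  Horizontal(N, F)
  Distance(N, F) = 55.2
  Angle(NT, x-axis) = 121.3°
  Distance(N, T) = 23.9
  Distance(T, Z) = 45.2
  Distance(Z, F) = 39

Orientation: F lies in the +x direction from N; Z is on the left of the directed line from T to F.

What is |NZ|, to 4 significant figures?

44.21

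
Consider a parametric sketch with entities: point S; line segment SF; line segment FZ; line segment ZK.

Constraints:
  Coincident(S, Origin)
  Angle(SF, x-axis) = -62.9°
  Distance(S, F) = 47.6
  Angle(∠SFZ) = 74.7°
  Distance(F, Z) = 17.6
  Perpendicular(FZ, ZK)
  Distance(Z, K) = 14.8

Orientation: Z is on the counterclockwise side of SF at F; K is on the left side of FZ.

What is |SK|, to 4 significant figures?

31.52

S is at the origin; SF runs at -62.9° with length 47.6, so F = 47.6·(cos -62.9°, sin -62.9°) = (21.68, -42.37). ∠SFZ = 74.7°, so FZ runs at -62.9° + (180° − 74.7°) = 42.40° from the x-axis; with |FZ| = 17.6, Z = F + 17.6·(cos 42.40°, sin 42.40°) = (34.68, -30.51). FZ is perpendicular to ZK; with |ZK| = 14.8 on the left of FZ, K = Z + 14.8·(-0.6743, 0.7385) = (24.70, -19.58). Then |SK| = |K − S| = 31.52.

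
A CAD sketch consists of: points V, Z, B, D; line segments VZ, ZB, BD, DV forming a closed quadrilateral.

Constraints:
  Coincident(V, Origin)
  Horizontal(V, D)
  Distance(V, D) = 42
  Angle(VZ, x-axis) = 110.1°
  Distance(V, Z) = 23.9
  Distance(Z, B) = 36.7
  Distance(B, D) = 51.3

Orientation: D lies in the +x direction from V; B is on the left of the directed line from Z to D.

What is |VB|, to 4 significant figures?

50.26

Checks: |ZB| = 36.70 ✓; |BD| = 51.30 ✓.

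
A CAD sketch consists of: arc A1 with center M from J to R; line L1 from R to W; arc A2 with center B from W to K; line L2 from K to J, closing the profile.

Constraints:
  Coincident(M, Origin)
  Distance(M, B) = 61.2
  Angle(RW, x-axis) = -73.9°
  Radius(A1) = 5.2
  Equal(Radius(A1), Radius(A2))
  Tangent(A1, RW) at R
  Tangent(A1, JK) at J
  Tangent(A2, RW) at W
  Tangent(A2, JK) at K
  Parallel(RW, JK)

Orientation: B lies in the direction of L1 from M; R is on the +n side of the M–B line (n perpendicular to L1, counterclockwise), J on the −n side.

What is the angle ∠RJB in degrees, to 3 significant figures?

85.1°

M is at the origin and B lies 61.2 along u from M, so B = 61.2·u = (17.0, -58.8). Tangency of A1 to both parallel lines with radius 5.2 puts R and J at M ± 5.2·n: R = (5.00, 1.44), J = (-5.00, -1.44). Then cos ∠RJB = JR·JB / (|JR||JB|), giving 85.1°.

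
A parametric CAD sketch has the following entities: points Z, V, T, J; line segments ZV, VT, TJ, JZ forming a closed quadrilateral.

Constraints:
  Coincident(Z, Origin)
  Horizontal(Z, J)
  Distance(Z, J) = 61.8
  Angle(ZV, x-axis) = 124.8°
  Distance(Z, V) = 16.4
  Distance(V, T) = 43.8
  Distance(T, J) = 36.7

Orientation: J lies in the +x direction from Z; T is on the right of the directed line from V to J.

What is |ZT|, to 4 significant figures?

29.08

Z is at the origin; Z and J share the same y with |ZJ| = 61.8 and J in +x, so J = (61.8, 0). ZV runs at 124.8° with |ZV| = 16.4, so V = (-9.360, 13.47). T is determined by |VT| = 43.8 and |TJ| = 36.7 together: it lies at the intersection of circle(V, 43.8) and circle(J, 36.7). With |VJ| = 72.42, the foot of the radical line on VJ is 40.16 from V and the perpendicular offset is √(43.8² − 40.16²) = 17.49. Taking the right-of-VJ solution: T = (26.85, -11.18).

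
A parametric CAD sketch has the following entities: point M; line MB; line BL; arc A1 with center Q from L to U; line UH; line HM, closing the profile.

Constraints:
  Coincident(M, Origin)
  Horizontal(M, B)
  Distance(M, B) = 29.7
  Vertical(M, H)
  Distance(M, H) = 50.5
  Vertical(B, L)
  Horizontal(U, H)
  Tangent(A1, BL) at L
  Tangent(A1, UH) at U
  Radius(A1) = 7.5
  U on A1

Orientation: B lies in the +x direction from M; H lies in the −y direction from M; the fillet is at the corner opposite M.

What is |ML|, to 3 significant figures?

52.3

M is at the origin; M and B share the same y with |MB| = 29.7 and B on the +x side, so B = (29.7, 0.00). M and H share the same x with |MH| = 50.5 and H on the −y side, so H = (0.00, -50.5). The virtual corner opposite M is at (29.7, -50.5). Since A1 is tangent to BL there, QL ⟂ BL and since A1 is tangent to UH there, QU ⟂ UH, with radius 7.5, so the center Q sits 7.5 in from both sides at Q = (22.2, -43.0). That places the tangent points at L = (29.7, -43.0) on BL and U = (22.2, -50.5) on UH. Then |ML| = |L − M| = 52.3.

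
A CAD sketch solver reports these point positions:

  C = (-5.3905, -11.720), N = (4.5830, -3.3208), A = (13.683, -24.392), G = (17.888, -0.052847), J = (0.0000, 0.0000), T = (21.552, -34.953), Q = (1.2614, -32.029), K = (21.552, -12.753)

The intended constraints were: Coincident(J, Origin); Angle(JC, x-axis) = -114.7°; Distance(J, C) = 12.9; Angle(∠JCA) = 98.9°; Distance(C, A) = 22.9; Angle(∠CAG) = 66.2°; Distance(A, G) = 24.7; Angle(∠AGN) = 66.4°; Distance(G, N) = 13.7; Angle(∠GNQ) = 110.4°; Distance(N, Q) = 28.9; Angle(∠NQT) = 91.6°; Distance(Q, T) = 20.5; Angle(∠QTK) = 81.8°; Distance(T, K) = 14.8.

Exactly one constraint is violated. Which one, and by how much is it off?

Distance(T, K) = 14.8 — off by 7.40.

J = (0.00, 0.00) ✓; JC at -114.7° ✓; |JC| = 12.90 ✓; ∠JCA = 98.90° ✓; |CA| = 22.90 ✓; ∠CAG = 66.20° ✓; |AG| = 24.70 ✓; ∠AGN = 66.40° ✓; |GN| = 13.70 ✓; ∠GNQ = 110.4° ✓; |NQ| = 28.90 ✓; ∠NQT = 91.60° ✓; |QT| = 20.50 ✓; ∠QTK = 81.80° ✓; |TK| = 22.20 ✗.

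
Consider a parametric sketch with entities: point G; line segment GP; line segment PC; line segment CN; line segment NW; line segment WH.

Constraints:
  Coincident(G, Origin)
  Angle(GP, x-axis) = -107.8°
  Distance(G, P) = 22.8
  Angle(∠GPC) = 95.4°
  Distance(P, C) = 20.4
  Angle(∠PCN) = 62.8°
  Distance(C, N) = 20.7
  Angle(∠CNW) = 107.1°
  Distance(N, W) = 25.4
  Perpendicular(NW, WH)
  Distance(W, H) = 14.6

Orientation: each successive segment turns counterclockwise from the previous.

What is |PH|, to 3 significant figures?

11.5

G is at the origin; GP runs at -107.8° with length 22.8, so P = (-6.97, -21.7). ∠GPC = 95.4° gives PC at -23.2° from the x-axis; with |PC| = 20.4, C = (11.8, -29.7). ∠PCN = 62.8° gives CN at 94.0° from the x-axis; with |CN| = 20.7, N = (10.3, -9.10). ∠CNW = 107.1° gives NW at 167° from the x-axis; with |NW| = 25.4, W = (-14.4, -3.34). NW ⟂ WH, so WH runs at -103°; with |WH| = 14.6, H = (-17.7, -17.6). Then |PH| = |H − P| = 11.5.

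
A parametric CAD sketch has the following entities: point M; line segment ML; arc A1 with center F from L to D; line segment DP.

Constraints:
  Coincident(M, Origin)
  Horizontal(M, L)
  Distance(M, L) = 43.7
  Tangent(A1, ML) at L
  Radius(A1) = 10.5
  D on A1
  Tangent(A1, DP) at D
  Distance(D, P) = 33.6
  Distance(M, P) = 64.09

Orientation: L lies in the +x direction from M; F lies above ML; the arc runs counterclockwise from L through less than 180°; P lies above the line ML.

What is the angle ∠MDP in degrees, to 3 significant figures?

88.5°

M is at the origin; ML is horizontal with |ML| = 43.7 and L on the +x side, so L = (43.7, 0.00). Tangency of A1 to ML means the radius FL is perpendicular to ML, so F = L + (0, 10.5) = (43.7, 10.5). Since FD ⟂ DP (tangency), |FP| = √(10.5² + 33.6²) = 35.2 regardless of where D sits on A1. So P lies on both circle(M, 64.09) and circle(F, 35.2); the above-ML intersection is P = (45.0, 45.7). D is the foot of the tangent from P: D = (53.8, 13.3).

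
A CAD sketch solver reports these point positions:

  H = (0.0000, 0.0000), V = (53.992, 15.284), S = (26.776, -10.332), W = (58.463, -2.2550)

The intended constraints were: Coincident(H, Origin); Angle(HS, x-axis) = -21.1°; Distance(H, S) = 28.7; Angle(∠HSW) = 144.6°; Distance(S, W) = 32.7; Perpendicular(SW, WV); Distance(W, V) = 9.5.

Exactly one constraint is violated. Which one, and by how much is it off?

Distance(W, V) = 9.5 — off by 8.60.

H = (0.00, 0.00) ✓; HS at -21.10° ✓; |HS| = 28.70 ✓; ∠HSW = 144.6° ✓; |SW| = 32.70 ✓; ∠(SW, WV) = 90.00° ✓; |WV| = 18.10 ✗.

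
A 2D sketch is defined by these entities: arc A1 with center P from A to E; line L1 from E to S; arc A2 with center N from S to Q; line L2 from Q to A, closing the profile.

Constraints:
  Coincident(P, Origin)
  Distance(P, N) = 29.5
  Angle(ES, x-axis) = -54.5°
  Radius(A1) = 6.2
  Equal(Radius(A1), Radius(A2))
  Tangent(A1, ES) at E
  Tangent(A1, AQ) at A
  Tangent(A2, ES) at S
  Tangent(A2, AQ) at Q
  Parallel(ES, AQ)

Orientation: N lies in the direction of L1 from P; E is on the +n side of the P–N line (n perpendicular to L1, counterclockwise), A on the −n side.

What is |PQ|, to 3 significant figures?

30.1

The slot axis is L1's direction at -54.5°, so u = (cos -54.5°, sin -54.5°) = (0.581, -0.814) and n = (−sin -54.5°, cos -54.5°) = (0.814, 0.581). P is at the origin and N lies 29.5 along u from P, so N = 29.5·u = (17.1, -24.0). Tangency of A1 to both parallel lines with radius 6.2 puts E and A at P ± 6.2·n: E = (5.05, 3.60), A = (-5.05, -3.60). Equal radii place S and Q the same way about N: S = N + 6.2·n = (22.2, -20.4), Q = N − 6.2·n = (12.1, -27.6). Then |PQ| = |Q − P| = 30.1.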